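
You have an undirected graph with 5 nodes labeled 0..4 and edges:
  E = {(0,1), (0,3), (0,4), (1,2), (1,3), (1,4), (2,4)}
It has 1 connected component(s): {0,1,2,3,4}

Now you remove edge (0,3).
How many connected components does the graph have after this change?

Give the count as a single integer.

Answer: 1

Derivation:
Initial component count: 1
Remove (0,3): not a bridge. Count unchanged: 1.
  After removal, components: {0,1,2,3,4}
New component count: 1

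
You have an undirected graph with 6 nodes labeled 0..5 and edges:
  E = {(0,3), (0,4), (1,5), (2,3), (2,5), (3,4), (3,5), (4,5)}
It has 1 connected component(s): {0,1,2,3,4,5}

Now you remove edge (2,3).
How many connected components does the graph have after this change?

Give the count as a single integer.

Answer: 1

Derivation:
Initial component count: 1
Remove (2,3): not a bridge. Count unchanged: 1.
  After removal, components: {0,1,2,3,4,5}
New component count: 1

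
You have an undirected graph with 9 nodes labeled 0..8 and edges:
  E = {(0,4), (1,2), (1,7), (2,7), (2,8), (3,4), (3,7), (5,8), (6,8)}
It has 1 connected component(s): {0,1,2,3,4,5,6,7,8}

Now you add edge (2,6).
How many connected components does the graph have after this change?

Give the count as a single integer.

Initial component count: 1
Add (2,6): endpoints already in same component. Count unchanged: 1.
New component count: 1

Answer: 1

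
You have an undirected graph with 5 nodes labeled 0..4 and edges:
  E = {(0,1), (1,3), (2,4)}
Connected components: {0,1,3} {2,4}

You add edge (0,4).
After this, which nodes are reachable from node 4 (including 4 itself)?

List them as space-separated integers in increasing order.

Before: nodes reachable from 4: {2,4}
Adding (0,4): merges 4's component with another. Reachability grows.
After: nodes reachable from 4: {0,1,2,3,4}

Answer: 0 1 2 3 4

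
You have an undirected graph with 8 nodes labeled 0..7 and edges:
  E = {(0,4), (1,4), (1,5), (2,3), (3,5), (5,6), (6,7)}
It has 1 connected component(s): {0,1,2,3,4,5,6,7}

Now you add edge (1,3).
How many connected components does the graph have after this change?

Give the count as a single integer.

Answer: 1

Derivation:
Initial component count: 1
Add (1,3): endpoints already in same component. Count unchanged: 1.
New component count: 1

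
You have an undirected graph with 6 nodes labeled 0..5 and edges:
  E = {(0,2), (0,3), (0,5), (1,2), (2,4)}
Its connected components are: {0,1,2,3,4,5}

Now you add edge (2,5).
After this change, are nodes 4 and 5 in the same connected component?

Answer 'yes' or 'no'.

Answer: yes

Derivation:
Initial components: {0,1,2,3,4,5}
Adding edge (2,5): both already in same component {0,1,2,3,4,5}. No change.
New components: {0,1,2,3,4,5}
Are 4 and 5 in the same component? yes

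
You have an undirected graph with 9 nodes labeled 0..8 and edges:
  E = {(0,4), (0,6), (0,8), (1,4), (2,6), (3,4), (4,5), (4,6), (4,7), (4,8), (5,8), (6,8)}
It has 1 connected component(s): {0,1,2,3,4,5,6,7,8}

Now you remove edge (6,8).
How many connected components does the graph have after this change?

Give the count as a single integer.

Initial component count: 1
Remove (6,8): not a bridge. Count unchanged: 1.
  After removal, components: {0,1,2,3,4,5,6,7,8}
New component count: 1

Answer: 1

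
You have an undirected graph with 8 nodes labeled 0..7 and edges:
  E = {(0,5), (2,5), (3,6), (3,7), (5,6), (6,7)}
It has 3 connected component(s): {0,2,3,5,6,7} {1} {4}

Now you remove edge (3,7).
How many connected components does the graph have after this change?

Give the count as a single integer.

Initial component count: 3
Remove (3,7): not a bridge. Count unchanged: 3.
  After removal, components: {0,2,3,5,6,7} {1} {4}
New component count: 3

Answer: 3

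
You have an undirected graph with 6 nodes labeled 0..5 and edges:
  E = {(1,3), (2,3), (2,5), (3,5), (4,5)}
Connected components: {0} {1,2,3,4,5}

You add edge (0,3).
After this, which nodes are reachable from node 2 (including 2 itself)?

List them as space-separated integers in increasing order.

Answer: 0 1 2 3 4 5

Derivation:
Before: nodes reachable from 2: {1,2,3,4,5}
Adding (0,3): merges 2's component with another. Reachability grows.
After: nodes reachable from 2: {0,1,2,3,4,5}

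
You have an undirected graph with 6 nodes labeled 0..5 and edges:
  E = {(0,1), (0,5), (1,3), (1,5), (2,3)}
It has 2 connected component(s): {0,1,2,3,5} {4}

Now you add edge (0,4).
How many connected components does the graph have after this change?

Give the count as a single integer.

Initial component count: 2
Add (0,4): merges two components. Count decreases: 2 -> 1.
New component count: 1

Answer: 1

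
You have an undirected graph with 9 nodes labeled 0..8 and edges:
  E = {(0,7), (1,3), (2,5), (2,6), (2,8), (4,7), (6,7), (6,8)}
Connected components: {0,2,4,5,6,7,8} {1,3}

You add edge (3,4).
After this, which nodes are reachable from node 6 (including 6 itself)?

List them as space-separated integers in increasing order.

Before: nodes reachable from 6: {0,2,4,5,6,7,8}
Adding (3,4): merges 6's component with another. Reachability grows.
After: nodes reachable from 6: {0,1,2,3,4,5,6,7,8}

Answer: 0 1 2 3 4 5 6 7 8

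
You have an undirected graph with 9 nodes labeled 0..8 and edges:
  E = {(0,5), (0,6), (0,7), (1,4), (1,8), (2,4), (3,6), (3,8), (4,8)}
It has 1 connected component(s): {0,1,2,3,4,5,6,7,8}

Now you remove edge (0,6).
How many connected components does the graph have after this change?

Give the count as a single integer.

Initial component count: 1
Remove (0,6): it was a bridge. Count increases: 1 -> 2.
  After removal, components: {0,5,7} {1,2,3,4,6,8}
New component count: 2

Answer: 2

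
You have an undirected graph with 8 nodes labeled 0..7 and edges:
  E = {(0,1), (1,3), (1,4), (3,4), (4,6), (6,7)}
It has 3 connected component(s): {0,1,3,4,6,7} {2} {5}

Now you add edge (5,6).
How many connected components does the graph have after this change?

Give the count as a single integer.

Answer: 2

Derivation:
Initial component count: 3
Add (5,6): merges two components. Count decreases: 3 -> 2.
New component count: 2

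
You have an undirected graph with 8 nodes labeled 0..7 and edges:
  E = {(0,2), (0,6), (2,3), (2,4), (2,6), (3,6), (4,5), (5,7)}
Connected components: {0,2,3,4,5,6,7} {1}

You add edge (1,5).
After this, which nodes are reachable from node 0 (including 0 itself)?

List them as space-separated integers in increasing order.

Answer: 0 1 2 3 4 5 6 7

Derivation:
Before: nodes reachable from 0: {0,2,3,4,5,6,7}
Adding (1,5): merges 0's component with another. Reachability grows.
After: nodes reachable from 0: {0,1,2,3,4,5,6,7}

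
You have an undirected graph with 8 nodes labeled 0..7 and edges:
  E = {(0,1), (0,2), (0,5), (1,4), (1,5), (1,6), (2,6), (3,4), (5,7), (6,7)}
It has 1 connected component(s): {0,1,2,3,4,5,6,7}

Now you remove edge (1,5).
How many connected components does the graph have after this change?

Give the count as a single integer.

Initial component count: 1
Remove (1,5): not a bridge. Count unchanged: 1.
  After removal, components: {0,1,2,3,4,5,6,7}
New component count: 1

Answer: 1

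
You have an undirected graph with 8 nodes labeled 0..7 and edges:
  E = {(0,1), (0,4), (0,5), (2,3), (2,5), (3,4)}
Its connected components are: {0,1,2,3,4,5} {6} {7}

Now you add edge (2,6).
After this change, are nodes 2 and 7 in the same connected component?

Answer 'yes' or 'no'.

Initial components: {0,1,2,3,4,5} {6} {7}
Adding edge (2,6): merges {0,1,2,3,4,5} and {6}.
New components: {0,1,2,3,4,5,6} {7}
Are 2 and 7 in the same component? no

Answer: no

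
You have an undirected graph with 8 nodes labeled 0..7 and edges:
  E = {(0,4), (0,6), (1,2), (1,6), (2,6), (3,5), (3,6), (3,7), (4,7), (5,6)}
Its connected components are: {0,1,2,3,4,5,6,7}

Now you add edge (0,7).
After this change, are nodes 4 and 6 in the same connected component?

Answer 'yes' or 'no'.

Answer: yes

Derivation:
Initial components: {0,1,2,3,4,5,6,7}
Adding edge (0,7): both already in same component {0,1,2,3,4,5,6,7}. No change.
New components: {0,1,2,3,4,5,6,7}
Are 4 and 6 in the same component? yes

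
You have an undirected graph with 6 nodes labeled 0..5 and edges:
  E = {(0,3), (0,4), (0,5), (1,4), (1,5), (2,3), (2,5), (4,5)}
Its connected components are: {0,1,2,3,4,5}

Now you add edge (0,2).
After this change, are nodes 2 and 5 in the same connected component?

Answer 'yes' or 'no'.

Answer: yes

Derivation:
Initial components: {0,1,2,3,4,5}
Adding edge (0,2): both already in same component {0,1,2,3,4,5}. No change.
New components: {0,1,2,3,4,5}
Are 2 and 5 in the same component? yes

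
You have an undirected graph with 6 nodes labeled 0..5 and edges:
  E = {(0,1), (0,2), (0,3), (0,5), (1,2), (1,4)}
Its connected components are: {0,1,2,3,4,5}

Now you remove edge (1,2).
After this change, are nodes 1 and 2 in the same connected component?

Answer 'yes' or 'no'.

Answer: yes

Derivation:
Initial components: {0,1,2,3,4,5}
Removing edge (1,2): not a bridge — component count unchanged at 1.
New components: {0,1,2,3,4,5}
Are 1 and 2 in the same component? yes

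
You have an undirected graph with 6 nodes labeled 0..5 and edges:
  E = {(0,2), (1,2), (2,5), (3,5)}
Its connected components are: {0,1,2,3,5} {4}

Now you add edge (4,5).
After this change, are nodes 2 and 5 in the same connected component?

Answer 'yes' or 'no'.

Initial components: {0,1,2,3,5} {4}
Adding edge (4,5): merges {4} and {0,1,2,3,5}.
New components: {0,1,2,3,4,5}
Are 2 and 5 in the same component? yes

Answer: yes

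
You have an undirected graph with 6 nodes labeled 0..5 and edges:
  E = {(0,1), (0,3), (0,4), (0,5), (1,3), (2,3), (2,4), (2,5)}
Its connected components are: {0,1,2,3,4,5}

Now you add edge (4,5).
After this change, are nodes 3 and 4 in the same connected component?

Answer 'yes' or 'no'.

Answer: yes

Derivation:
Initial components: {0,1,2,3,4,5}
Adding edge (4,5): both already in same component {0,1,2,3,4,5}. No change.
New components: {0,1,2,3,4,5}
Are 3 and 4 in the same component? yes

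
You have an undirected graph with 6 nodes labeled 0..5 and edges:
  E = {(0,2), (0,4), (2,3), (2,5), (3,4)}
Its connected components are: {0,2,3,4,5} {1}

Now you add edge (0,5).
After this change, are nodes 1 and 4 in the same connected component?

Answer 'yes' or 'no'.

Initial components: {0,2,3,4,5} {1}
Adding edge (0,5): both already in same component {0,2,3,4,5}. No change.
New components: {0,2,3,4,5} {1}
Are 1 and 4 in the same component? no

Answer: no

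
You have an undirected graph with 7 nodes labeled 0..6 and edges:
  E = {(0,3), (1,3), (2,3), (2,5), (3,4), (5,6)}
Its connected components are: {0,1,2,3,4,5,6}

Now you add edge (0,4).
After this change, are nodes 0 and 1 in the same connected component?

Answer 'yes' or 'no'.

Initial components: {0,1,2,3,4,5,6}
Adding edge (0,4): both already in same component {0,1,2,3,4,5,6}. No change.
New components: {0,1,2,3,4,5,6}
Are 0 and 1 in the same component? yes

Answer: yes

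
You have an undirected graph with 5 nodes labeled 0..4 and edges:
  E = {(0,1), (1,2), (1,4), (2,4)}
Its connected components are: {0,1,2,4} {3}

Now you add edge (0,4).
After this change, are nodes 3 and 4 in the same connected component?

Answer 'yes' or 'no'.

Answer: no

Derivation:
Initial components: {0,1,2,4} {3}
Adding edge (0,4): both already in same component {0,1,2,4}. No change.
New components: {0,1,2,4} {3}
Are 3 and 4 in the same component? no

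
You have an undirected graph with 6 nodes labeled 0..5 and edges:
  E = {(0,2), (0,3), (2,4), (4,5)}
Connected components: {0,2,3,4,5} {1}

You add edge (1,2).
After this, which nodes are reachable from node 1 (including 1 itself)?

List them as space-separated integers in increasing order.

Before: nodes reachable from 1: {1}
Adding (1,2): merges 1's component with another. Reachability grows.
After: nodes reachable from 1: {0,1,2,3,4,5}

Answer: 0 1 2 3 4 5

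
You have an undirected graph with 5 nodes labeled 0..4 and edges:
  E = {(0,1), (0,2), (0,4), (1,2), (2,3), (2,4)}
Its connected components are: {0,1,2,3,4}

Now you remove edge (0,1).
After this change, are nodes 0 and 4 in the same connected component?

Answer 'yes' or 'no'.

Initial components: {0,1,2,3,4}
Removing edge (0,1): not a bridge — component count unchanged at 1.
New components: {0,1,2,3,4}
Are 0 and 4 in the same component? yes

Answer: yes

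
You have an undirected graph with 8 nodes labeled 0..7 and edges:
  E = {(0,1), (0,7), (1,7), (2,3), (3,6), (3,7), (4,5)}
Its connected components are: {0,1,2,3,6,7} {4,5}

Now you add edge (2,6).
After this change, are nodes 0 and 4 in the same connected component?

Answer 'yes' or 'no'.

Answer: no

Derivation:
Initial components: {0,1,2,3,6,7} {4,5}
Adding edge (2,6): both already in same component {0,1,2,3,6,7}. No change.
New components: {0,1,2,3,6,7} {4,5}
Are 0 and 4 in the same component? no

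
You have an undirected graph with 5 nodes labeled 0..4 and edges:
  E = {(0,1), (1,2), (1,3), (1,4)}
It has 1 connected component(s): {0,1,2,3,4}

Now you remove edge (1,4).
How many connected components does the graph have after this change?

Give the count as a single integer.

Answer: 2

Derivation:
Initial component count: 1
Remove (1,4): it was a bridge. Count increases: 1 -> 2.
  After removal, components: {0,1,2,3} {4}
New component count: 2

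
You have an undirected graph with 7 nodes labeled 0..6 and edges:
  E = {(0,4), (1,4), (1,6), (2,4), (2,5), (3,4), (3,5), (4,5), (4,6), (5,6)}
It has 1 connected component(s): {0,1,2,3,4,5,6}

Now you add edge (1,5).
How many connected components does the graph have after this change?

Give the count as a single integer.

Initial component count: 1
Add (1,5): endpoints already in same component. Count unchanged: 1.
New component count: 1

Answer: 1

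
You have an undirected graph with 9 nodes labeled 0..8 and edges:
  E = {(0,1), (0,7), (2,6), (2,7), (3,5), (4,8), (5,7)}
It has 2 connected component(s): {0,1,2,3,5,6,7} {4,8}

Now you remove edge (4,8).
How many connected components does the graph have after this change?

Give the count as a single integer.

Initial component count: 2
Remove (4,8): it was a bridge. Count increases: 2 -> 3.
  After removal, components: {0,1,2,3,5,6,7} {4} {8}
New component count: 3

Answer: 3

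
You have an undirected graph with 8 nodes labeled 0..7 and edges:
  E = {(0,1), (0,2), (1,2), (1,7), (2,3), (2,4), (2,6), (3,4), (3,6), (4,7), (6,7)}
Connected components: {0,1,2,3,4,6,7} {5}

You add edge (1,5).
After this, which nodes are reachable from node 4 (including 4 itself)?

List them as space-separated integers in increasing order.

Before: nodes reachable from 4: {0,1,2,3,4,6,7}
Adding (1,5): merges 4's component with another. Reachability grows.
After: nodes reachable from 4: {0,1,2,3,4,5,6,7}

Answer: 0 1 2 3 4 5 6 7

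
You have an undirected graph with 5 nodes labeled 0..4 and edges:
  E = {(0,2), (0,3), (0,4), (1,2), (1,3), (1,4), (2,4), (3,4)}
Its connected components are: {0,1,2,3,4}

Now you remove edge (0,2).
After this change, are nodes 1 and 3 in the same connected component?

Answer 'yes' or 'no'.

Initial components: {0,1,2,3,4}
Removing edge (0,2): not a bridge — component count unchanged at 1.
New components: {0,1,2,3,4}
Are 1 and 3 in the same component? yes

Answer: yes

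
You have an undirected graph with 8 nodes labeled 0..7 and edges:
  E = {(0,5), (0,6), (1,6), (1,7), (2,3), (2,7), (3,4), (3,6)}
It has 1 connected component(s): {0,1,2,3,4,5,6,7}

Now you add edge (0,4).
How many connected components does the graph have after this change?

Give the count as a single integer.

Answer: 1

Derivation:
Initial component count: 1
Add (0,4): endpoints already in same component. Count unchanged: 1.
New component count: 1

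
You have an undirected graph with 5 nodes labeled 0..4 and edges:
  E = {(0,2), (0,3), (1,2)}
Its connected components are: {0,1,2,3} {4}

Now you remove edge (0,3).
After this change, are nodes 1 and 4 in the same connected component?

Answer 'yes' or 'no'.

Initial components: {0,1,2,3} {4}
Removing edge (0,3): it was a bridge — component count 2 -> 3.
New components: {0,1,2} {3} {4}
Are 1 and 4 in the same component? no

Answer: no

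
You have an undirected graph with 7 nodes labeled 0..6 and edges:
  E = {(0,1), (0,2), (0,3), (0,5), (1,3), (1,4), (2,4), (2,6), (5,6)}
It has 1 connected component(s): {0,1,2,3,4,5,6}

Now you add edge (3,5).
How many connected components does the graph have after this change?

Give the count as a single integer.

Initial component count: 1
Add (3,5): endpoints already in same component. Count unchanged: 1.
New component count: 1

Answer: 1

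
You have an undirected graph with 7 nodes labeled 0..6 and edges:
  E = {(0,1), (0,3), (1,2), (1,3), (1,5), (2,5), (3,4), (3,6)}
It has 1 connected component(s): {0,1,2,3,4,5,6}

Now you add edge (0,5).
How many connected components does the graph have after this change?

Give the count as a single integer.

Answer: 1

Derivation:
Initial component count: 1
Add (0,5): endpoints already in same component. Count unchanged: 1.
New component count: 1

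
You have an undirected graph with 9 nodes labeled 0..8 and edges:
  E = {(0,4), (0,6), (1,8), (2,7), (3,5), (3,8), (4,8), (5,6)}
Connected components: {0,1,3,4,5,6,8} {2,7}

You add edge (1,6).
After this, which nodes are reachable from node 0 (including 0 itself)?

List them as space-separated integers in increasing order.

Before: nodes reachable from 0: {0,1,3,4,5,6,8}
Adding (1,6): both endpoints already in same component. Reachability from 0 unchanged.
After: nodes reachable from 0: {0,1,3,4,5,6,8}

Answer: 0 1 3 4 5 6 8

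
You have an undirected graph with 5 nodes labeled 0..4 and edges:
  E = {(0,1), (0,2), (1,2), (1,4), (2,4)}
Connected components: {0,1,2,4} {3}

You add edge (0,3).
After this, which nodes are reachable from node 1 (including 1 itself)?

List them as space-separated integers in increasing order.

Before: nodes reachable from 1: {0,1,2,4}
Adding (0,3): merges 1's component with another. Reachability grows.
After: nodes reachable from 1: {0,1,2,3,4}

Answer: 0 1 2 3 4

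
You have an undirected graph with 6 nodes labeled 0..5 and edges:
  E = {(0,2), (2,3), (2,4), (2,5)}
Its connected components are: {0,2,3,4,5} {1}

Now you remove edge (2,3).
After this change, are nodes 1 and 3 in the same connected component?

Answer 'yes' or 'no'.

Answer: no

Derivation:
Initial components: {0,2,3,4,5} {1}
Removing edge (2,3): it was a bridge — component count 2 -> 3.
New components: {0,2,4,5} {1} {3}
Are 1 and 3 in the same component? no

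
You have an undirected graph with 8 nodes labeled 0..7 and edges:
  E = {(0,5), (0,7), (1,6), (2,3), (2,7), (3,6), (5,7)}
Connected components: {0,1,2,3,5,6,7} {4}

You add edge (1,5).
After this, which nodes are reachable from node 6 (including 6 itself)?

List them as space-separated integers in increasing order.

Before: nodes reachable from 6: {0,1,2,3,5,6,7}
Adding (1,5): both endpoints already in same component. Reachability from 6 unchanged.
After: nodes reachable from 6: {0,1,2,3,5,6,7}

Answer: 0 1 2 3 5 6 7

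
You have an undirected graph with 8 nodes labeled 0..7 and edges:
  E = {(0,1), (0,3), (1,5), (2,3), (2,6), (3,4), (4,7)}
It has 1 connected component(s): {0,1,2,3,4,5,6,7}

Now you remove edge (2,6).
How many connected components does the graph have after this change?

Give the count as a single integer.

Initial component count: 1
Remove (2,6): it was a bridge. Count increases: 1 -> 2.
  After removal, components: {0,1,2,3,4,5,7} {6}
New component count: 2

Answer: 2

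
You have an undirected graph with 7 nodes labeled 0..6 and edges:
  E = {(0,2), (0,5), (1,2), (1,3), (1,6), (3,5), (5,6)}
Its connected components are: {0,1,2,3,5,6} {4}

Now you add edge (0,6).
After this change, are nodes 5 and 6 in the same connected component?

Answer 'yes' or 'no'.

Answer: yes

Derivation:
Initial components: {0,1,2,3,5,6} {4}
Adding edge (0,6): both already in same component {0,1,2,3,5,6}. No change.
New components: {0,1,2,3,5,6} {4}
Are 5 and 6 in the same component? yes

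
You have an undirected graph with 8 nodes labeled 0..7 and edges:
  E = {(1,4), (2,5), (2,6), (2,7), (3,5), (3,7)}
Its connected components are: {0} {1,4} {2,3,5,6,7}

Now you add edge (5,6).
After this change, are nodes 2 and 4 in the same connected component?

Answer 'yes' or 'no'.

Answer: no

Derivation:
Initial components: {0} {1,4} {2,3,5,6,7}
Adding edge (5,6): both already in same component {2,3,5,6,7}. No change.
New components: {0} {1,4} {2,3,5,6,7}
Are 2 and 4 in the same component? no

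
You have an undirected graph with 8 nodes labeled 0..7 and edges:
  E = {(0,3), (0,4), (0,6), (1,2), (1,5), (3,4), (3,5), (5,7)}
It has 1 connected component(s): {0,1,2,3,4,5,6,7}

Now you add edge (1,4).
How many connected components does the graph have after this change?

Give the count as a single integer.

Answer: 1

Derivation:
Initial component count: 1
Add (1,4): endpoints already in same component. Count unchanged: 1.
New component count: 1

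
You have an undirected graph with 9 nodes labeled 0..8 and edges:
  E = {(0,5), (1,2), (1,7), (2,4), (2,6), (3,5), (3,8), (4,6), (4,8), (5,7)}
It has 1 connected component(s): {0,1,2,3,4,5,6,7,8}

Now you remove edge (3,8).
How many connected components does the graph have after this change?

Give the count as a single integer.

Initial component count: 1
Remove (3,8): not a bridge. Count unchanged: 1.
  After removal, components: {0,1,2,3,4,5,6,7,8}
New component count: 1

Answer: 1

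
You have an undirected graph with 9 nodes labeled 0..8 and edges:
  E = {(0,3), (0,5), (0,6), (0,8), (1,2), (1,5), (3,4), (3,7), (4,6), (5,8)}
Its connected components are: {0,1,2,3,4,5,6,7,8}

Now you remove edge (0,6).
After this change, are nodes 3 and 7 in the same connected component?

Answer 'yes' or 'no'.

Initial components: {0,1,2,3,4,5,6,7,8}
Removing edge (0,6): not a bridge — component count unchanged at 1.
New components: {0,1,2,3,4,5,6,7,8}
Are 3 and 7 in the same component? yes

Answer: yes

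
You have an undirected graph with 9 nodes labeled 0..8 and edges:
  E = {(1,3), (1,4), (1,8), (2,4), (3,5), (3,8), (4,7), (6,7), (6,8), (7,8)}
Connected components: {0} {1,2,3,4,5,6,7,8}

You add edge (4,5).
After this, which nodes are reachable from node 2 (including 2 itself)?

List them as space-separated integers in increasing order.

Before: nodes reachable from 2: {1,2,3,4,5,6,7,8}
Adding (4,5): both endpoints already in same component. Reachability from 2 unchanged.
After: nodes reachable from 2: {1,2,3,4,5,6,7,8}

Answer: 1 2 3 4 5 6 7 8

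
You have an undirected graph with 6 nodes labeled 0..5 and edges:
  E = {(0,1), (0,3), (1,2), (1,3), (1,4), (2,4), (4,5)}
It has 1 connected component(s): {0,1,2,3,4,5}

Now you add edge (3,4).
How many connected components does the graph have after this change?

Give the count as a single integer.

Answer: 1

Derivation:
Initial component count: 1
Add (3,4): endpoints already in same component. Count unchanged: 1.
New component count: 1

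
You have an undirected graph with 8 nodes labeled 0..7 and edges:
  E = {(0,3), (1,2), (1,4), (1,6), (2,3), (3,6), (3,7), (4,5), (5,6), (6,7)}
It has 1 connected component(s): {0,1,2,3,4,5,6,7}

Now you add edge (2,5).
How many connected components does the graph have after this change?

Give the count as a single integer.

Answer: 1

Derivation:
Initial component count: 1
Add (2,5): endpoints already in same component. Count unchanged: 1.
New component count: 1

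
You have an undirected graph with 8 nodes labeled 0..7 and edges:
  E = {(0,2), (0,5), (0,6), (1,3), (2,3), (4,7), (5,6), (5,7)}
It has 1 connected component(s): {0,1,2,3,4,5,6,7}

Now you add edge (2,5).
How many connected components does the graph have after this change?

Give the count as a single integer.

Answer: 1

Derivation:
Initial component count: 1
Add (2,5): endpoints already in same component. Count unchanged: 1.
New component count: 1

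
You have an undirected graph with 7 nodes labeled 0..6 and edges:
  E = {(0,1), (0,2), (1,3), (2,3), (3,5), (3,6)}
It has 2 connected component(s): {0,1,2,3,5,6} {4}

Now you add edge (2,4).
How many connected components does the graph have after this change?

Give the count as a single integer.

Answer: 1

Derivation:
Initial component count: 2
Add (2,4): merges two components. Count decreases: 2 -> 1.
New component count: 1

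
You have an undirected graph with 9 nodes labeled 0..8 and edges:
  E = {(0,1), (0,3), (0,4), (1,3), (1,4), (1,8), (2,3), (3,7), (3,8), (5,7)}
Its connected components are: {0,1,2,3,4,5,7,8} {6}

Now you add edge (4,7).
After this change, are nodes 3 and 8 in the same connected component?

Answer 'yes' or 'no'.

Initial components: {0,1,2,3,4,5,7,8} {6}
Adding edge (4,7): both already in same component {0,1,2,3,4,5,7,8}. No change.
New components: {0,1,2,3,4,5,7,8} {6}
Are 3 and 8 in the same component? yes

Answer: yes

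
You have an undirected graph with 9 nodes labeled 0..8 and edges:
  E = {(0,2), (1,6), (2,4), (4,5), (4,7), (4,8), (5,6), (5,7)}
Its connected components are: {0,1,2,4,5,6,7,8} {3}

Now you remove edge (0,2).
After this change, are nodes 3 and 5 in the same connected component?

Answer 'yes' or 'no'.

Answer: no

Derivation:
Initial components: {0,1,2,4,5,6,7,8} {3}
Removing edge (0,2): it was a bridge — component count 2 -> 3.
New components: {0} {1,2,4,5,6,7,8} {3}
Are 3 and 5 in the same component? no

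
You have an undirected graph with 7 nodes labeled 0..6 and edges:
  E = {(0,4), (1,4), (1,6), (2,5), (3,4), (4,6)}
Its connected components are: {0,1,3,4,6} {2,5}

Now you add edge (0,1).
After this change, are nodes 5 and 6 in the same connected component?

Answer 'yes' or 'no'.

Answer: no

Derivation:
Initial components: {0,1,3,4,6} {2,5}
Adding edge (0,1): both already in same component {0,1,3,4,6}. No change.
New components: {0,1,3,4,6} {2,5}
Are 5 and 6 in the same component? no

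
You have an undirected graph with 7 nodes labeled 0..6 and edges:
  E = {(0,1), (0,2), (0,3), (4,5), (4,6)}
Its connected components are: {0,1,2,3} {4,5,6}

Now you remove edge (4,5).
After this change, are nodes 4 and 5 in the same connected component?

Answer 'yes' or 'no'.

Initial components: {0,1,2,3} {4,5,6}
Removing edge (4,5): it was a bridge — component count 2 -> 3.
New components: {0,1,2,3} {4,6} {5}
Are 4 and 5 in the same component? no

Answer: no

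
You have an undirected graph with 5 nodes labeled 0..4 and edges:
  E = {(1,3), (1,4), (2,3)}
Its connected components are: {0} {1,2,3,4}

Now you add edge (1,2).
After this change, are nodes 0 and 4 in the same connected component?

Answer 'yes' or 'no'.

Answer: no

Derivation:
Initial components: {0} {1,2,3,4}
Adding edge (1,2): both already in same component {1,2,3,4}. No change.
New components: {0} {1,2,3,4}
Are 0 and 4 in the same component? no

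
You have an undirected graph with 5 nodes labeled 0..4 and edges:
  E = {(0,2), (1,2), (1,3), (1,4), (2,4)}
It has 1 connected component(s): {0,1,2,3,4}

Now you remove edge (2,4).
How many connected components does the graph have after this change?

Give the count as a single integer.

Answer: 1

Derivation:
Initial component count: 1
Remove (2,4): not a bridge. Count unchanged: 1.
  After removal, components: {0,1,2,3,4}
New component count: 1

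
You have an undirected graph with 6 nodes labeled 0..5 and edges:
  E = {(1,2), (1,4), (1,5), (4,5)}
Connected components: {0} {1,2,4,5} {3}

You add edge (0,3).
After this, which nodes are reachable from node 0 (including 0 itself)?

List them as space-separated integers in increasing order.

Before: nodes reachable from 0: {0}
Adding (0,3): merges 0's component with another. Reachability grows.
After: nodes reachable from 0: {0,3}

Answer: 0 3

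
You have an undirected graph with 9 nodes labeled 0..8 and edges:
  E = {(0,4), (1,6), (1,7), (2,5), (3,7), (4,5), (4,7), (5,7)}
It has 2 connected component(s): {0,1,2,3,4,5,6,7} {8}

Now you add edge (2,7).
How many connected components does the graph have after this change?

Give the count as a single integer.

Answer: 2

Derivation:
Initial component count: 2
Add (2,7): endpoints already in same component. Count unchanged: 2.
New component count: 2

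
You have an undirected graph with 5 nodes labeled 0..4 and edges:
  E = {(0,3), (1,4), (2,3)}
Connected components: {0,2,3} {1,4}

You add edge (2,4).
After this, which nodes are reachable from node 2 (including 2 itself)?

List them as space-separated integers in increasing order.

Before: nodes reachable from 2: {0,2,3}
Adding (2,4): merges 2's component with another. Reachability grows.
After: nodes reachable from 2: {0,1,2,3,4}

Answer: 0 1 2 3 4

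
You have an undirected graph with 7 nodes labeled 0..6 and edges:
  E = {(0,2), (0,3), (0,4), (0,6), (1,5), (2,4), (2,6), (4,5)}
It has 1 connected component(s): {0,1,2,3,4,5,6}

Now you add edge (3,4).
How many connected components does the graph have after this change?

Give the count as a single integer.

Initial component count: 1
Add (3,4): endpoints already in same component. Count unchanged: 1.
New component count: 1

Answer: 1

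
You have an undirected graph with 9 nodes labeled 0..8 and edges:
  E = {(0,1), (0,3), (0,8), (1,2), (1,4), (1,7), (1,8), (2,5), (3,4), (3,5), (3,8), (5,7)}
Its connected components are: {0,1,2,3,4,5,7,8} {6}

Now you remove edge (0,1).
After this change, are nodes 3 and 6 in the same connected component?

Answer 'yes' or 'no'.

Answer: no

Derivation:
Initial components: {0,1,2,3,4,5,7,8} {6}
Removing edge (0,1): not a bridge — component count unchanged at 2.
New components: {0,1,2,3,4,5,7,8} {6}
Are 3 and 6 in the same component? no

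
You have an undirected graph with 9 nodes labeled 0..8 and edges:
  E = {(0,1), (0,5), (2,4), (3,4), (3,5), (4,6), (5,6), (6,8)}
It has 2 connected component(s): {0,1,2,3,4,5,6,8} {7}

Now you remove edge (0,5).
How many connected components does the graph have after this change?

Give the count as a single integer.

Answer: 3

Derivation:
Initial component count: 2
Remove (0,5): it was a bridge. Count increases: 2 -> 3.
  After removal, components: {0,1} {2,3,4,5,6,8} {7}
New component count: 3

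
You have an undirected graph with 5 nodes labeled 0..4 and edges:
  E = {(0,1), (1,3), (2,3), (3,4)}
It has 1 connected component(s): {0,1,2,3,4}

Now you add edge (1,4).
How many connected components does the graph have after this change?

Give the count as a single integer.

Answer: 1

Derivation:
Initial component count: 1
Add (1,4): endpoints already in same component. Count unchanged: 1.
New component count: 1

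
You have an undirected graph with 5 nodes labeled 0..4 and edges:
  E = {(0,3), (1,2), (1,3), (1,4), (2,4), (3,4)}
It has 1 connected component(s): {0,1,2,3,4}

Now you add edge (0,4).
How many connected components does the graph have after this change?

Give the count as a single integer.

Answer: 1

Derivation:
Initial component count: 1
Add (0,4): endpoints already in same component. Count unchanged: 1.
New component count: 1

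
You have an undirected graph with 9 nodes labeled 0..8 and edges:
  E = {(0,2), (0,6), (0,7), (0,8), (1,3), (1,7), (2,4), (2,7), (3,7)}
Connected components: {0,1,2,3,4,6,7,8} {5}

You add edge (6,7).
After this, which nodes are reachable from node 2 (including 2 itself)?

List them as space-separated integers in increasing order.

Before: nodes reachable from 2: {0,1,2,3,4,6,7,8}
Adding (6,7): both endpoints already in same component. Reachability from 2 unchanged.
After: nodes reachable from 2: {0,1,2,3,4,6,7,8}

Answer: 0 1 2 3 4 6 7 8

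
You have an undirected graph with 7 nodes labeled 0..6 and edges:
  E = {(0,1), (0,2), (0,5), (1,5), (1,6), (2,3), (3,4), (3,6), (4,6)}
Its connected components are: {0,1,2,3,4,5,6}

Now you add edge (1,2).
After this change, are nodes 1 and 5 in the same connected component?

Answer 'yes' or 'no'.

Answer: yes

Derivation:
Initial components: {0,1,2,3,4,5,6}
Adding edge (1,2): both already in same component {0,1,2,3,4,5,6}. No change.
New components: {0,1,2,3,4,5,6}
Are 1 and 5 in the same component? yes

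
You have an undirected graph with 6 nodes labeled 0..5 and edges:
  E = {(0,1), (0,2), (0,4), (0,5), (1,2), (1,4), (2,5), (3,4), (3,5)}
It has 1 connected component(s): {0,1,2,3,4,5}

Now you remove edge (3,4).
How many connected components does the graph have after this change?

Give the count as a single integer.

Answer: 1

Derivation:
Initial component count: 1
Remove (3,4): not a bridge. Count unchanged: 1.
  After removal, components: {0,1,2,3,4,5}
New component count: 1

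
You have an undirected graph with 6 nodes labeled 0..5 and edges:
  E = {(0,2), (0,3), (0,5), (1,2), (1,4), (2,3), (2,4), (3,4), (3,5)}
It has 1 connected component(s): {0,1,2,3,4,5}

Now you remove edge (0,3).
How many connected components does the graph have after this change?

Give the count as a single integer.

Initial component count: 1
Remove (0,3): not a bridge. Count unchanged: 1.
  After removal, components: {0,1,2,3,4,5}
New component count: 1

Answer: 1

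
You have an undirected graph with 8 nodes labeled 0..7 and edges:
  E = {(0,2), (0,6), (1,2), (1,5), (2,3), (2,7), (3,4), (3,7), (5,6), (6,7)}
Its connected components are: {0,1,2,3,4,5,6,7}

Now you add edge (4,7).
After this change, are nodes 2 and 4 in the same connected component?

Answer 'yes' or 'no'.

Answer: yes

Derivation:
Initial components: {0,1,2,3,4,5,6,7}
Adding edge (4,7): both already in same component {0,1,2,3,4,5,6,7}. No change.
New components: {0,1,2,3,4,5,6,7}
Are 2 and 4 in the same component? yes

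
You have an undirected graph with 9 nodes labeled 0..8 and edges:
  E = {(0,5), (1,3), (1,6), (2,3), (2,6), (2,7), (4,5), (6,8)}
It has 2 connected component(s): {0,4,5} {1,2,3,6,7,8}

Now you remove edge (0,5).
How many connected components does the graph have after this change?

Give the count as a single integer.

Answer: 3

Derivation:
Initial component count: 2
Remove (0,5): it was a bridge. Count increases: 2 -> 3.
  After removal, components: {0} {1,2,3,6,7,8} {4,5}
New component count: 3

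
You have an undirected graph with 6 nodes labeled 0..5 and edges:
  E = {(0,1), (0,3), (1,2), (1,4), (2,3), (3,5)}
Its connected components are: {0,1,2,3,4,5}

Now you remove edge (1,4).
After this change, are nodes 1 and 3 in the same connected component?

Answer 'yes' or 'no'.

Answer: yes

Derivation:
Initial components: {0,1,2,3,4,5}
Removing edge (1,4): it was a bridge — component count 1 -> 2.
New components: {0,1,2,3,5} {4}
Are 1 and 3 in the same component? yes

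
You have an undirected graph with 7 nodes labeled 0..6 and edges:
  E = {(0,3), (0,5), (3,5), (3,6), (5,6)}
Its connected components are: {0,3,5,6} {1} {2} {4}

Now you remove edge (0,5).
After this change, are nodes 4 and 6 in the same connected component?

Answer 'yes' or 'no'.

Answer: no

Derivation:
Initial components: {0,3,5,6} {1} {2} {4}
Removing edge (0,5): not a bridge — component count unchanged at 4.
New components: {0,3,5,6} {1} {2} {4}
Are 4 and 6 in the same component? no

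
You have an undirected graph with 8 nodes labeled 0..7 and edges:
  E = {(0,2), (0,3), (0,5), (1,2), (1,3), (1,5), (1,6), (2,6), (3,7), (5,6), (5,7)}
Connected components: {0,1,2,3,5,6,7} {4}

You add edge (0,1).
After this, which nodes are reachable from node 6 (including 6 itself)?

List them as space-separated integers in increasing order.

Before: nodes reachable from 6: {0,1,2,3,5,6,7}
Adding (0,1): both endpoints already in same component. Reachability from 6 unchanged.
After: nodes reachable from 6: {0,1,2,3,5,6,7}

Answer: 0 1 2 3 5 6 7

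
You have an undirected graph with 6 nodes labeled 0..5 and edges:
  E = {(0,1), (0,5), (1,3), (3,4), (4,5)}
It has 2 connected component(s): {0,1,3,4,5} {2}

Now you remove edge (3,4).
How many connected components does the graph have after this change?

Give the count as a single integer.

Initial component count: 2
Remove (3,4): not a bridge. Count unchanged: 2.
  After removal, components: {0,1,3,4,5} {2}
New component count: 2

Answer: 2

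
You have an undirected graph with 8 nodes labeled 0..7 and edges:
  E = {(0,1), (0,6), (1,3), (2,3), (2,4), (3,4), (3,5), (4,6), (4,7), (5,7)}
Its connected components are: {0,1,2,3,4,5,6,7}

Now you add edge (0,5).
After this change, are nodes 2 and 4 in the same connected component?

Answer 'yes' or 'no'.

Initial components: {0,1,2,3,4,5,6,7}
Adding edge (0,5): both already in same component {0,1,2,3,4,5,6,7}. No change.
New components: {0,1,2,3,4,5,6,7}
Are 2 and 4 in the same component? yes

Answer: yes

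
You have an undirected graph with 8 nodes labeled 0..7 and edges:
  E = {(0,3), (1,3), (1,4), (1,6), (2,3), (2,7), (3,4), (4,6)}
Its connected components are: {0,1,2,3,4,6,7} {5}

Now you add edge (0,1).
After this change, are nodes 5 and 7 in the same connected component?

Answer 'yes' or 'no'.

Answer: no

Derivation:
Initial components: {0,1,2,3,4,6,7} {5}
Adding edge (0,1): both already in same component {0,1,2,3,4,6,7}. No change.
New components: {0,1,2,3,4,6,7} {5}
Are 5 and 7 in the same component? no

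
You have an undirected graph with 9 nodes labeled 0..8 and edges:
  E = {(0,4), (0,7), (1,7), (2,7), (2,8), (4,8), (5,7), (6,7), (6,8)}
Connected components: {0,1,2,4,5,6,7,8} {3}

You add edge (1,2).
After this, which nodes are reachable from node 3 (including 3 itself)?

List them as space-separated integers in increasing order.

Answer: 3

Derivation:
Before: nodes reachable from 3: {3}
Adding (1,2): both endpoints already in same component. Reachability from 3 unchanged.
After: nodes reachable from 3: {3}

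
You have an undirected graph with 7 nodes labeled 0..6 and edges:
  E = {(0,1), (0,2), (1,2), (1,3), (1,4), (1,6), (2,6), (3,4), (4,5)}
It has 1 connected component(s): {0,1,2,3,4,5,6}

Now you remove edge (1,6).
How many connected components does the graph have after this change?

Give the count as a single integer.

Answer: 1

Derivation:
Initial component count: 1
Remove (1,6): not a bridge. Count unchanged: 1.
  After removal, components: {0,1,2,3,4,5,6}
New component count: 1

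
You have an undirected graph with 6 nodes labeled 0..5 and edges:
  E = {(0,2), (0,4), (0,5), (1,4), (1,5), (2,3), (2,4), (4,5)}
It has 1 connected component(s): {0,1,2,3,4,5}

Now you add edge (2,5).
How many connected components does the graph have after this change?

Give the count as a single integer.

Initial component count: 1
Add (2,5): endpoints already in same component. Count unchanged: 1.
New component count: 1

Answer: 1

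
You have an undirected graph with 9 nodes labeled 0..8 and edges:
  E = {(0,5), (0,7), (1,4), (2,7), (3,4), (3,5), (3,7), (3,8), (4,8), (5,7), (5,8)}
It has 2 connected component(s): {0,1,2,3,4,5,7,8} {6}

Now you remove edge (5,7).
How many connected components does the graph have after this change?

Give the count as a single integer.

Initial component count: 2
Remove (5,7): not a bridge. Count unchanged: 2.
  After removal, components: {0,1,2,3,4,5,7,8} {6}
New component count: 2

Answer: 2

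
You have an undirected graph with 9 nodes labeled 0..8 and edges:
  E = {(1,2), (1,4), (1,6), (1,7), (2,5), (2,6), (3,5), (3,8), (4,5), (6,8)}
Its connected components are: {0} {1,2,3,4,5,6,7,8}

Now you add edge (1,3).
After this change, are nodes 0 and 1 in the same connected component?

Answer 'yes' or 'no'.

Initial components: {0} {1,2,3,4,5,6,7,8}
Adding edge (1,3): both already in same component {1,2,3,4,5,6,7,8}. No change.
New components: {0} {1,2,3,4,5,6,7,8}
Are 0 and 1 in the same component? no

Answer: no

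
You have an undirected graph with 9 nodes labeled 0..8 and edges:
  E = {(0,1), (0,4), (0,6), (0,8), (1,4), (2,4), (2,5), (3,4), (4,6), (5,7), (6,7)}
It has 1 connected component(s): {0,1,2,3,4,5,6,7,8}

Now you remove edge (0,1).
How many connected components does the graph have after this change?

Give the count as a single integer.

Initial component count: 1
Remove (0,1): not a bridge. Count unchanged: 1.
  After removal, components: {0,1,2,3,4,5,6,7,8}
New component count: 1

Answer: 1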